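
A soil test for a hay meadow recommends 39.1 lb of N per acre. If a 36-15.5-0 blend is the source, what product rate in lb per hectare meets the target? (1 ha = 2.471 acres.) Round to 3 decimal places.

Product per acre = 39.1 / 36% = 108.611 lb.
Convert to per hectare: 108.611 × 2.471 = 268.3781 lb.

268.378 lb of product per hectare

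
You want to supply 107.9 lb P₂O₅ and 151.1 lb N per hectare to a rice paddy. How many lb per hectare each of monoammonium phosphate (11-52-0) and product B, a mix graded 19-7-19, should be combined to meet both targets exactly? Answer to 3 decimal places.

With a, b = lb per hectare of monoammonium phosphate and product B:
P₂O₅: 0.52·a + 0.07·b = 107.9
N: 0.11·a + 0.19·b = 151.1
From row1: a = (107.9 − 0.07·b) / 0.52.
Into row2: 0.11·(107.9 − 0.07·b)/0.52 + 0.19·b = 151.1 → b = 732.1954, a = 108.9352.

108.935 lb monoammonium phosphate, 732.195 lb product B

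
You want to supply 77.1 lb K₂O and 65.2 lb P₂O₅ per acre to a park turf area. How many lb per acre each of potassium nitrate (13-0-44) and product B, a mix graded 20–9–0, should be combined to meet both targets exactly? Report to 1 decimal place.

175.2 lb potassium nitrate, 724.4 lb product B

Let a = lb of potassium nitrate, b = lb of product B (per acre).
K₂O: 0.44·a + 0·b = 77.1
P₂O₅: 0·a + 0.09·b = 65.2
Solving simultaneously: a = 175.227, b = 724.444.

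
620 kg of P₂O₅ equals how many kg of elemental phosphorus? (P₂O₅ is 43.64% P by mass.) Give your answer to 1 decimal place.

P = 620 × 0.4364 = 270.568 kg.

270.6 kg P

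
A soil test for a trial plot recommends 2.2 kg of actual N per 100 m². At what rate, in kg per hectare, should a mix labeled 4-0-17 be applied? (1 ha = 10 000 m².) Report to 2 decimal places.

5500.00 kg of product per hectare

Product per 100 m² = 2.2 / 4% = 55 kg.
Convert to per hectare: 55 × 100 = 5500 kg.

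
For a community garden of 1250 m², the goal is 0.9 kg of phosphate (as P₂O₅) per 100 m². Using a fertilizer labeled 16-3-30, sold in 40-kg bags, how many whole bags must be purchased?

10 bags

Product per 100 m² = 0.9 / 3% = 30 kg.
Total product = 30 × 1250 / 100 = 375 kg.
Bags = ⌈375 / 40⌉ = 10.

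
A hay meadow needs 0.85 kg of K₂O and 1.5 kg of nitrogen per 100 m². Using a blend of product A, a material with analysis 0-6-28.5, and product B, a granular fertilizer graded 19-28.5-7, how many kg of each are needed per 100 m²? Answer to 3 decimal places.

1.043 kg product A, 7.895 kg product B

With a, b = kg per 100 m² of product A and product B:
K₂O: 0.285·a + 0.07·b = 0.85
N: 0·a + 0.19·b = 1.5
Solving simultaneously: a = 1.0434, b = 7.89474.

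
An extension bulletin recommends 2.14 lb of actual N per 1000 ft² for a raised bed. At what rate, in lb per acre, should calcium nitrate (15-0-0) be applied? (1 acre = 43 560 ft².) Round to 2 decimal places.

621.46 lb of product per acre

Product per 1000 ft² = 2.14 / 15% = 14.2667 lb.
Convert to per acre: 14.2667 × 43.56 = 621.456 lb.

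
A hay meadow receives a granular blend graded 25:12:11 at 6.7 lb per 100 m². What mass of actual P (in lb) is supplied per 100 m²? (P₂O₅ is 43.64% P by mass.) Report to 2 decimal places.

0.35 lb P per hundred sq m

P₂O₅ per 100 m² = 6.7 × 12% = 0.804 lb.
Elemental P = 0.804 × 0.4364 = 0.350866 lb per 100 m².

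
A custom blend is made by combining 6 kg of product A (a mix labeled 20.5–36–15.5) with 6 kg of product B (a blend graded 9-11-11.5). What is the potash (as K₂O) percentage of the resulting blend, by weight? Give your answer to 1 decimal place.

13.5% K₂O

Total mass = 6 + 6 = 12 kg.
K₂O mass = 15.5%×6 + 11.5%×6 = 1.62 kg.
% K₂O = 1.62 / 12 = 13.5%.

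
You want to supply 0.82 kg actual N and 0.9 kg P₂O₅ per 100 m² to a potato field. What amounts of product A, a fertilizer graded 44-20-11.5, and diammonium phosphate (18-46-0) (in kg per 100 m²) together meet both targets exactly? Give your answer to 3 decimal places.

1.293 kg product A, 1.394 kg diammonium phosphate

With a, b = kg per 100 m² of product A and diammonium phosphate:
N: 0.44·a + 0.18·b = 0.82
P₂O₅: 0.2·a + 0.46·b = 0.9
From row1: a = (0.82 − 0.18·b) / 0.44.
Into row2: 0.2·(0.82 − 0.18·b)/0.44 + 0.46·b = 0.9 → b = 1.39423, a = 1.29327.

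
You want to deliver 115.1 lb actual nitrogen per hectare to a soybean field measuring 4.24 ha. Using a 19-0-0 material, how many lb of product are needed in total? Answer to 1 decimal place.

Product per hectare = 115.1 / 19% = 605.789 lb.
Total product = 605.789 × 4.24 = 2568.547 lb.

2568.5 lb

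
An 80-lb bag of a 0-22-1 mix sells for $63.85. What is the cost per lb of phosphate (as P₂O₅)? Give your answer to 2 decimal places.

P₂O₅ in bag = 80 × 22% = 17.6 lb.
Cost per lb P₂O₅ = $63.85 / 17.6 = $3.6278.

$3.63 per lb P₂O₅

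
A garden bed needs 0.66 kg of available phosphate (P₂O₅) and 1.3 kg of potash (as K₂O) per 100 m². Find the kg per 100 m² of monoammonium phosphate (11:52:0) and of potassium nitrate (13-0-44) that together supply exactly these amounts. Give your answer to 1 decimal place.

With a, b = kg per 100 m² of monoammonium phosphate and potassium nitrate:
P₂O₅: 0.52·a + 0·b = 0.66
K₂O: 0·a + 0.44·b = 1.3
Solving simultaneously: a = 1.26923, b = 2.95455.

1.3 kg monoammonium phosphate, 3.0 kg potassium nitrate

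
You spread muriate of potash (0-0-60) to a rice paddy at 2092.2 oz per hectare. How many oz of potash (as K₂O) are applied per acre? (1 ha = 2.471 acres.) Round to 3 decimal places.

K₂O per hectare = 2092.2 × 60% = 1255.32 oz.
Convert to per acre: 1255.32 × 0.404694 = 508.02104 oz.

508.021 oz K₂O per acre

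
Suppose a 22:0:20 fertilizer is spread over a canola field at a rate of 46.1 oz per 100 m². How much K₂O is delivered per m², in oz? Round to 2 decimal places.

K₂O per 100 m² = 46.1 × 20% = 9.22 oz.
Convert to per m²: 9.22 × 0.01 = 0.0922 oz.

0.09 oz K₂O per sq m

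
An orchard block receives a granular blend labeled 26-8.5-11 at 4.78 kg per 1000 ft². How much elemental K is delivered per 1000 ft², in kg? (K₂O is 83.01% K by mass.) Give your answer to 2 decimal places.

0.44 kg K per thousand sq ft

K₂O per 1000 ft² = 4.78 × 11% = 0.5258 kg.
Elemental K = 0.5258 × 0.8301 = 0.436467 kg per 1000 ft².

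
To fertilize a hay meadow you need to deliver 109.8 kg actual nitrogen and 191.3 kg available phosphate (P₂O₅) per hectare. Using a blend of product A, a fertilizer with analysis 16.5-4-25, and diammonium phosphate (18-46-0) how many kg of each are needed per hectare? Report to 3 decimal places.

With a, b = kg per hectare of product A and diammonium phosphate:
N: 0.165·a + 0.18·b = 109.8
P₂O₅: 0.04·a + 0.46·b = 191.3
From row1: a = (109.8 − 0.18·b) / 0.165.
Into row2: 0.04·(109.8 − 0.18·b)/0.165 + 0.46·b = 191.3 → b = 395.52402, a = 233.9738.

233.974 kg product A, 395.524 kg diammonium phosphate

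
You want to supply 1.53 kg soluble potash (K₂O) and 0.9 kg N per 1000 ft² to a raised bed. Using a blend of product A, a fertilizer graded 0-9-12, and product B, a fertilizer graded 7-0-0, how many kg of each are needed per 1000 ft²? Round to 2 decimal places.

Per-1000 ft² balance (a = product A, b = product B):
K₂O: 0.12·a + 0·b = 1.53
N: 0·a + 0.07·b = 0.9
Solving simultaneously: a = 12.75, b = 12.8571.

12.75 kg product A, 12.86 kg product B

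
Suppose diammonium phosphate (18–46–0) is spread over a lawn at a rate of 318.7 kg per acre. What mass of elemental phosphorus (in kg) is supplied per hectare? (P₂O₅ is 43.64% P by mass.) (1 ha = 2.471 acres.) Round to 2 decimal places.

158.09 kg P per hectare

P₂O₅ per acre = 318.7 × 46% = 146.602 kg.
Elemental P = 146.602 × 0.4364 = 63.9771 kg per acre.
Convert to per hectare: 63.9771 × 2.471 = 158.087 kg.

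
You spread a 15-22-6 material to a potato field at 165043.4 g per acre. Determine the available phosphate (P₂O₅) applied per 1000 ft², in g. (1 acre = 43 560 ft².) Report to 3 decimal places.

833.553 g P₂O₅ per thousand sq ft

P₂O₅ per acre = 165043.4 × 22% = 36309.5 g.
Convert to per 1000 ft²: 36309.5 × 0.0229568 = 833.5525 g.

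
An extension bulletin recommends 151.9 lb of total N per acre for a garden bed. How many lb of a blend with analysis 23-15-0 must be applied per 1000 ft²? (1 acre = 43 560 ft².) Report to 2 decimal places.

15.16 lb of product per thousand sq ft

Product per acre = 151.9 / 23% = 660.435 lb.
Convert to per 1000 ft²: 660.435 × 0.0229568 = 15.1615 lb.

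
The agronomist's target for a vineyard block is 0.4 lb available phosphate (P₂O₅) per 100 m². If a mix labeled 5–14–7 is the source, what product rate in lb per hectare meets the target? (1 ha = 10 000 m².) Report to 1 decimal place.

Product per 100 m² = 0.4 / 14% = 2.85714 lb.
Convert to per hectare: 2.85714 × 100 = 285.714 lb.

285.7 lb of product per hectare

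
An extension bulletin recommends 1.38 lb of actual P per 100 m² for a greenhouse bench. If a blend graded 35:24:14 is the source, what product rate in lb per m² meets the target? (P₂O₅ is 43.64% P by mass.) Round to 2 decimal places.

0.13 lb of product per sq m

As P₂O₅: 1.38 / 0.4364 = 3.16224 lb per 100 m².
Product per 100 m² = 3.16224 / 24% = 13.176 lb.
Convert to per m²: 13.176 × 0.01 = 0.13176 lb.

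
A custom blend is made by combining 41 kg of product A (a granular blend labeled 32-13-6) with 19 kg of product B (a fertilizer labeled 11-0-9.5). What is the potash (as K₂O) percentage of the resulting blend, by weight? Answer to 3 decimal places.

7.108% K₂O

Total mass = 41 + 19 = 60 kg.
K₂O mass = 6%×41 + 9.5%×19 = 4.265 kg.
% K₂O = 4.265 / 60 = 7.10833%.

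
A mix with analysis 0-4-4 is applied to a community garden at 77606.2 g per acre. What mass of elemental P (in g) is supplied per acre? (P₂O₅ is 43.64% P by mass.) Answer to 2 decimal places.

P₂O₅ per acre = 77606.2 × 4% = 3104.25 g.
Elemental P = 3104.25 × 0.4364 = 1354.694 g per acre.

1354.69 g P per acre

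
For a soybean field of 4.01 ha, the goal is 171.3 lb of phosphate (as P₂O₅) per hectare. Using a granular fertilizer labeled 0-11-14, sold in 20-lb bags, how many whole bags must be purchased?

313 bags

Product per hectare = 171.3 / 11% = 1557.27 lb.
Total product = 1557.27 × 4.01 = 6244.66 lb.
Bags = ⌈6244.66 / 20⌉ = 313.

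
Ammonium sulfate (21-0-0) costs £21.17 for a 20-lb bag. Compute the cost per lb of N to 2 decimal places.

£5.04 per lb N

N in bag = 20 × 21% = 4.2 lb.
Cost per lb N = £21.17 / 4.2 = £5.0405.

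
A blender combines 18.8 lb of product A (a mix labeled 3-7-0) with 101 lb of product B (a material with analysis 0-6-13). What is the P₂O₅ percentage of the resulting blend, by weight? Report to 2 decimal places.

Total mass = 18.8 + 101 = 119.8 lb.
P₂O₅ mass = 7%×18.8 + 6%×101 = 7.376 lb.
% P₂O₅ = 7.376 / 119.8 = 6.15693%.

6.16% P₂O₅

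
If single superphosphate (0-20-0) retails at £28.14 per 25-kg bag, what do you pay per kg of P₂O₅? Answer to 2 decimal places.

P₂O₅ in bag = 25 × 20% = 5 kg.
Cost per kg P₂O₅ = £28.14 / 5 = £5.6280.

£5.63 per kg P₂O₅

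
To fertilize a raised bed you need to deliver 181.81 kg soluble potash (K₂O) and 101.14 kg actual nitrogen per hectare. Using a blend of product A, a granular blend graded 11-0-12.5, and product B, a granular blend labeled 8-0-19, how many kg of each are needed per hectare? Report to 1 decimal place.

428.6 kg product A, 674.9 kg product B

Let a = kg of product A, b = kg of product B (per hectare).
K₂O: 0.125·a + 0.19·b = 181.81
N: 0.11·a + 0.08·b = 101.14
Eliminate b: (row1) − 0.19/0.08·(row2) → -0.13625·a = -58.3975, so a = 428.606.
Then b = (101.14 − 0.11·428.606) / 0.08 = 674.917.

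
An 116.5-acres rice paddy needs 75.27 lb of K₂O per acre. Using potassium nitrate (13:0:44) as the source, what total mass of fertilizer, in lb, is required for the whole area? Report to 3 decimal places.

Product per acre = 75.27 / 44% = 171.068 lb.
Total product = 171.068 × 116.5 = 19929.4432 lb.

19929.443 lb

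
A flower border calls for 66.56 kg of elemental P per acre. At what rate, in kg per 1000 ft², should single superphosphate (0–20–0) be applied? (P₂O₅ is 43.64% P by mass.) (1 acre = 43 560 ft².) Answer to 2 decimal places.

As P₂O₅: 66.56 / 0.4364 = 152.521 kg per acre.
Product per acre = 152.521 / 20% = 762.603 kg.
Convert to per 1000 ft²: 762.603 × 0.0229568 = 17.507 kg.

17.51 kg of product per thousand sq ft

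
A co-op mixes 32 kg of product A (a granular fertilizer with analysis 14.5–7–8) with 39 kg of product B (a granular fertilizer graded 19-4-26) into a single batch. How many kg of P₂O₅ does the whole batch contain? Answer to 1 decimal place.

3.8 kg P₂O₅

P₂O₅ mass = 7%×32 + 4%×39 = 3.8 kg.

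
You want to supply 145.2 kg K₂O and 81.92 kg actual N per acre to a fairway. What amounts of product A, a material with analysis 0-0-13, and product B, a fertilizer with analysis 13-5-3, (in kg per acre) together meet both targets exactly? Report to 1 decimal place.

971.5 kg product A, 630.2 kg product B

With a, b = kg per acre of product A and product B:
K₂O: 0.13·a + 0.03·b = 145.2
N: 0·a + 0.13·b = 81.92
Solving simultaneously: a = 971.503, b = 630.154.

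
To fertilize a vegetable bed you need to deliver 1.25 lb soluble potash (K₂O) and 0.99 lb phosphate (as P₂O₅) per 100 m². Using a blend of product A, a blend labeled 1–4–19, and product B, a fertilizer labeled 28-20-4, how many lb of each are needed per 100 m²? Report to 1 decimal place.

Let a = lb of product A, b = lb of product B (per 100 m²).
K₂O: 0.19·a + 0.04·b = 1.25
P₂O₅: 0.04·a + 0.2·b = 0.99
From row1: a = (1.25 − 0.04·b) / 0.19.
Into row2: 0.04·(1.25 − 0.04·b)/0.19 + 0.2·b = 0.99 → b = 3.79396, a = 5.78022.

5.8 lb product A, 3.8 lb product B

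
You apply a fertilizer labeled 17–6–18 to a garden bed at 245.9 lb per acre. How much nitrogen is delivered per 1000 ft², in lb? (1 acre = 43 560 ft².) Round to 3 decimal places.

0.960 lb N per thousand sq ft

nitrogen per acre = 245.9 × 17% = 41.803 lb.
Convert to per 1000 ft²: 41.803 × 0.0229568 = 0.959665 lb.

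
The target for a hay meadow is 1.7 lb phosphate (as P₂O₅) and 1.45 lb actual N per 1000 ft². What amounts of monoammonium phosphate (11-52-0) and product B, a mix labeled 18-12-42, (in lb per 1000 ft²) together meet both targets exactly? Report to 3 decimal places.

1.642 lb monoammonium phosphate, 7.052 lb product B

With a, b = lb per 1000 ft² of monoammonium phosphate and product B:
P₂O₅: 0.52·a + 0.12·b = 1.7
N: 0.11·a + 0.18·b = 1.45
Eliminate b: (row1) − 0.12/0.18·(row2) → 0.446667·a = 0.733333, so a = 1.64179.
Then b = (1.45 − 0.11·1.64179) / 0.18 = 7.05224.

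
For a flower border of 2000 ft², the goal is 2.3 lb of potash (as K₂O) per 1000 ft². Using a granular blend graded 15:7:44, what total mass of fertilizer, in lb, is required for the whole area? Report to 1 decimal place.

Product per 1000 ft² = 2.3 / 44% = 5.22727 lb.
Total product = 5.22727 × 2000 / 1000 = 10.4545 lb.

10.5 lb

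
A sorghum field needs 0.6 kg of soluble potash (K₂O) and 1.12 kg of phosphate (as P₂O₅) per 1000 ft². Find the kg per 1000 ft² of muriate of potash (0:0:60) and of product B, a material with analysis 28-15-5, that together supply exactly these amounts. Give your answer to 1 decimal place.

0.4 kg muriate of potash, 7.5 kg product B

Per-1000 ft² balance (a = muriate of potash, b = product B):
K₂O: 0.6·a + 0.05·b = 0.6
P₂O₅: 0·a + 0.15·b = 1.12
Solving simultaneously: a = 0.377778, b = 7.46667.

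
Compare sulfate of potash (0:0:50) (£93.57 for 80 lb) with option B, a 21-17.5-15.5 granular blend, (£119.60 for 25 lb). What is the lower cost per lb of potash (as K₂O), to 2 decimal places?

£2.34 per lb K₂O (sulfate of potash)

sulfate of potash: K₂O per bag = 80 × 50% = 40 lb; cost = 93.57 / 40 = £2.3392/lb K₂O.
option B: K₂O per bag = 25 × 15.5% = 3.875 lb; cost = 119.60 / 3.875 = £30.8645/lb K₂O.
sulfate of potash is cheaper.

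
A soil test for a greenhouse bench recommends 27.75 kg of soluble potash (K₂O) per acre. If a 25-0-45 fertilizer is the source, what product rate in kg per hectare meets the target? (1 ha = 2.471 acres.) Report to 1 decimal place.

152.4 kg of product per hectare

Product per acre = 27.75 / 45% = 61.6667 kg.
Convert to per hectare: 61.6667 × 2.471 = 152.378 kg.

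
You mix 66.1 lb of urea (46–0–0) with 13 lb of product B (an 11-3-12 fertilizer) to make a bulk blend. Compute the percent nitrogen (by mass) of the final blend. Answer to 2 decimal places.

Total mass = 66.1 + 13 = 79.1 lb.
N mass = 46%×66.1 + 11%×13 = 31.836 lb.
% N = 31.836 / 79.1 = 40.2478%.

40.25% N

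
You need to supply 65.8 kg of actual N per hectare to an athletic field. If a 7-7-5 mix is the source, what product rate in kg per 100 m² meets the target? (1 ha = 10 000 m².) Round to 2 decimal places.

Product per hectare = 65.8 / 7% = 940 kg.
Convert to per 100 m²: 940 × 0.01 = 9.4 kg.

9.40 kg of product per hundred sq m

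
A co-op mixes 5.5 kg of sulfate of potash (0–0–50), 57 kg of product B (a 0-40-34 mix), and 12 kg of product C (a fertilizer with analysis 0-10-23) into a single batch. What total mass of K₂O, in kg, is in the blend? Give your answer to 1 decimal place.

24.9 kg K₂O

K₂O mass = 50%×5.5 + 34%×57 + 23%×12 = 24.89 kg.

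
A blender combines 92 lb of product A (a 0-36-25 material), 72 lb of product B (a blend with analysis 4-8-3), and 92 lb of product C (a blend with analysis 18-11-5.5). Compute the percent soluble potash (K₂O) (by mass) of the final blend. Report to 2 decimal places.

Total mass = 92 + 72 + 92 = 256 lb.
K₂O mass = 25%×92 + 3%×72 + 5.5%×92 = 30.22 lb.
% K₂O = 30.22 / 256 = 11.8047%.

11.80% K₂O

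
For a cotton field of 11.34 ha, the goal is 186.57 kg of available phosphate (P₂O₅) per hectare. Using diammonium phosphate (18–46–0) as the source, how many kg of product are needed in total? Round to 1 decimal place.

Product per hectare = 186.57 / 46% = 405.587 kg.
Total product = 405.587 × 11.34 = 4599.36 kg.

4599.4 kg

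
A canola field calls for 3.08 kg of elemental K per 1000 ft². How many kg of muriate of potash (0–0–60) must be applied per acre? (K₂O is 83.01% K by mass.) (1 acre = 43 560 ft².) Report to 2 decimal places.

269.37 kg of product per acre

As K₂O: 3.08 / 0.8301 = 3.7104 kg per 1000 ft².
Product per 1000 ft² = 3.7104 / 60% = 6.18399 kg.
Convert to per acre: 6.18399 × 43.56 = 269.3748 kg.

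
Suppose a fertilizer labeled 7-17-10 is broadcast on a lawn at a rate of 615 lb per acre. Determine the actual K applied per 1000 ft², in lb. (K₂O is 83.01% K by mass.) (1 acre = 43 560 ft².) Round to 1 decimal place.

1.2 lb K per thousand sq ft

K₂O per acre = 615 × 10% = 61.5 lb.
Elemental K = 61.5 × 0.8301 = 51.0511 lb per acre.
Convert to per 1000 ft²: 51.0511 × 0.0229568 = 1.17197 lb.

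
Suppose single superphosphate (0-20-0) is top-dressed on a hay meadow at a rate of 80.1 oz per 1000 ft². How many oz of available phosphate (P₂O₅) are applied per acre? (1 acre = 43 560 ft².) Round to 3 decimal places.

P₂O₅ per 1000 ft² = 80.1 × 20% = 16.02 oz.
Convert to per acre: 16.02 × 43.56 = 697.8312 oz.

697.831 oz P₂O₅ per acre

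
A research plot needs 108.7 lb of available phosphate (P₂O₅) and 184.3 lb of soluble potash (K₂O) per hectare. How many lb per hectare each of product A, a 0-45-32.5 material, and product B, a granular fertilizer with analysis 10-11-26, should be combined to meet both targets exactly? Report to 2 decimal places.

Per-hectare balance (a = product A, b = product B):
P₂O₅: 0.45·a + 0.11·b = 108.7
K₂O: 0.325·a + 0.26·b = 184.3
Eliminate b: (row1) − 0.11/0.26·(row2) → 0.3125·a = 30.7269, so a = 98.3262.
Then b = (184.3 − 0.325·98.3262) / 0.26 = 585.938.

98.33 lb product A, 585.94 lb product B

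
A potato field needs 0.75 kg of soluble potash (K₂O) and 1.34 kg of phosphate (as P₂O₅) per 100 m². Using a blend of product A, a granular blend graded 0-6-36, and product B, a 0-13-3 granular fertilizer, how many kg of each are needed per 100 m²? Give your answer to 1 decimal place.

With a, b = kg per 100 m² of product A and product B:
K₂O: 0.36·a + 0.03·b = 0.75
P₂O₅: 0.06·a + 0.13·b = 1.34
Eliminate a: (row1) − 0.36/0.06·(row2) → -0.75·b = -7.29, so b = 9.72.
Back-substitute: a = (0.75 − 0.03·9.72) / 0.36 = 1.27333.

1.3 kg product A, 9.7 kg product B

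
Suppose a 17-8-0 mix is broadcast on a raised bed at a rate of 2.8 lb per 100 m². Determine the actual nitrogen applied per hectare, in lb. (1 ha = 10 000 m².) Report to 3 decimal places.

nitrogen per 100 m² = 2.8 × 17% = 0.476 lb.
Convert to per hectare: 0.476 × 100 = 47.6 lb.

47.600 lb N per hectare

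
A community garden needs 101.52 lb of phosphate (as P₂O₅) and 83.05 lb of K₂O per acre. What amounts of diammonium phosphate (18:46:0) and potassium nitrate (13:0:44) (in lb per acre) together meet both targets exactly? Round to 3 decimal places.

220.696 lb diammonium phosphate, 188.750 lb potassium nitrate

Let a = lb of diammonium phosphate, b = lb of potassium nitrate (per acre).
P₂O₅: 0.46·a + 0·b = 101.52
K₂O: 0·a + 0.44·b = 83.05
Solving simultaneously: a = 220.6957, b = 188.75.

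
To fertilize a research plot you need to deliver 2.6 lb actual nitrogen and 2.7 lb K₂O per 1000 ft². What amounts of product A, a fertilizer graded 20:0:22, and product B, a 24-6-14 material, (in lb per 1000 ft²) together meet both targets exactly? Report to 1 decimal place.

11.5 lb product A, 1.3 lb product B

With a, b = lb per 1000 ft² of product A and product B:
N: 0.2·a + 0.24·b = 2.6
K₂O: 0.22·a + 0.14·b = 2.7
Solving simultaneously: a = 11.4516, b = 1.29032.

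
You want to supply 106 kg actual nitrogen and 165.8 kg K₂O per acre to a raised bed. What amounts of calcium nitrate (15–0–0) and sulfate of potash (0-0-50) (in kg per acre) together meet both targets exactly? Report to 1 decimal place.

706.7 kg calcium nitrate, 331.6 kg sulfate of potash

Let a = kg of calcium nitrate, b = kg of sulfate of potash (per acre).
N: 0.15·a + 0·b = 106
K₂O: 0·a + 0.5·b = 165.8
Solving simultaneously: a = 706.667, b = 331.6.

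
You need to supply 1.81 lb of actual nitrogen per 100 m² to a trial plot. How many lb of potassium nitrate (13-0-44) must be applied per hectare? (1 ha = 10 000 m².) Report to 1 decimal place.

1392.3 lb of product per hectare

Product per 100 m² = 1.81 / 13% = 13.9231 lb.
Convert to per hectare: 13.9231 × 100 = 1392.31 lb.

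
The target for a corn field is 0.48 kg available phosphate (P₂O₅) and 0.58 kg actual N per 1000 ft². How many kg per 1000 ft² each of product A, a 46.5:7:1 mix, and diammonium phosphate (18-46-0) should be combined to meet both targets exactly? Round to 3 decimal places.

0.896 kg product A, 0.907 kg diammonium phosphate

Per-1000 ft² balance (a = product A, b = diammonium phosphate):
P₂O₅: 0.07·a + 0.46·b = 0.48
N: 0.465·a + 0.18·b = 0.58
Eliminate b: (row1) − 0.46/0.18·(row2) → -1.11833·a = -1.00222, so a = 0.896175.
Then b = (0.58 − 0.465·0.896175) / 0.18 = 0.907104.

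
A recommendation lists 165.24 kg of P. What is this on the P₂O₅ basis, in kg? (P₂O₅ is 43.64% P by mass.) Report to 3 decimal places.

378.643 kg P₂O₅

P₂O₅ = 165.24 / 0.4364 = 378.6434 kg.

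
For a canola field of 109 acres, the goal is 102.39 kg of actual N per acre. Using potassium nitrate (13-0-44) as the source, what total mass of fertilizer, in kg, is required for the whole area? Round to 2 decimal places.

Product per acre = 102.39 / 13% = 787.615 kg.
Total product = 787.615 × 109 = 85850.077 kg.

85850.08 kg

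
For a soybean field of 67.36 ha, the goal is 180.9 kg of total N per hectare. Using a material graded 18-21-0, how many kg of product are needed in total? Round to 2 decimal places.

67696.80 kg

Product per hectare = 180.9 / 18% = 1005 kg.
Total product = 1005 × 67.36 = 67696.8 kg.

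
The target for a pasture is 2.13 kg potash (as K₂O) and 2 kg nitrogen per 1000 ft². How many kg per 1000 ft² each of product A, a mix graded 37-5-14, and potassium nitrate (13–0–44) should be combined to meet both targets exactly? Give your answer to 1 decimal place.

Per-1000 ft² balance (a = product A, b = potassium nitrate):
K₂O: 0.14·a + 0.44·b = 2.13
N: 0.37·a + 0.13·b = 2
Eliminate b: (row1) − 0.44/0.13·(row2) → -1.11231·a = -4.63923, so a = 4.17082.
Then b = (2 − 0.37·4.17082) / 0.13 = 3.51383.

4.2 kg product A, 3.5 kg potassium nitrate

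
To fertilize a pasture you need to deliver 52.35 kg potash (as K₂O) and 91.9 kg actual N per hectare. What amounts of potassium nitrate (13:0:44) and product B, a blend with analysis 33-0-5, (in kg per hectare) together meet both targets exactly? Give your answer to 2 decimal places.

91.42 kg potassium nitrate, 242.47 kg product B

Let a = kg of potassium nitrate, b = kg of product B (per hectare).
K₂O: 0.44·a + 0.05·b = 52.35
N: 0.13·a + 0.33·b = 91.9
Solving simultaneously: a = 91.4239, b = 242.469.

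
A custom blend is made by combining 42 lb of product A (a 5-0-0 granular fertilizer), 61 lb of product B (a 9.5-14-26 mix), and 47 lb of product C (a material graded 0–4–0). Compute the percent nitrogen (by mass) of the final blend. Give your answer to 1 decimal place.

Total mass = 42 + 61 + 47 = 150 lb.
N mass = 5%×42 + 9.5%×61 + 0%×47 = 7.895 lb.
% N = 7.895 / 150 = 5.26333%.

5.3% N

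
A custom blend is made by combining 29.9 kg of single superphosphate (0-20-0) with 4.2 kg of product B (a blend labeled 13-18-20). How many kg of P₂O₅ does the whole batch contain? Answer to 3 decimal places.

6.736 kg P₂O₅

P₂O₅ mass = 20%×29.9 + 18%×4.2 = 6.736 kg.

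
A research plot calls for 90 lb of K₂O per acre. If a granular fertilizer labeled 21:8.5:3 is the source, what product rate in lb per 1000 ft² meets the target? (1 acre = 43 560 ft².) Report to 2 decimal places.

Product per acre = 90 / 3% = 3000 lb.
Convert to per 1000 ft²: 3000 × 0.0229568 = 68.8705 lb.

68.87 lb of product per thousand sq ft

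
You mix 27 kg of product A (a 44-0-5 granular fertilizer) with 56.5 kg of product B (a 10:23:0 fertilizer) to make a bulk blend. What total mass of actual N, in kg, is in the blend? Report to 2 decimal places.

N mass = 44%×27 + 10%×56.5 = 17.53 kg.

17.53 kg N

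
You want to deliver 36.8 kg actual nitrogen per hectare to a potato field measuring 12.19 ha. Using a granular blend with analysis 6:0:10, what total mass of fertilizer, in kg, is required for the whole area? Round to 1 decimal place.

7476.5 kg

Product per hectare = 36.8 / 6% = 613.333 kg.
Total product = 613.333 × 12.19 = 7476.53 kg.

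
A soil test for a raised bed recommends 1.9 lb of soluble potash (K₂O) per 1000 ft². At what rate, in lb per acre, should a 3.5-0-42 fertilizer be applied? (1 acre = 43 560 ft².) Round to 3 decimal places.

197.057 lb of product per acre

Product per 1000 ft² = 1.9 / 42% = 4.52381 lb.
Convert to per acre: 4.52381 × 43.56 = 197.0571 lb.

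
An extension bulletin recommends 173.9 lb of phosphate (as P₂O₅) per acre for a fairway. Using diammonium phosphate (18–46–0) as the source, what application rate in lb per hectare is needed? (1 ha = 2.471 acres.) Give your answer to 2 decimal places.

934.15 lb of product per hectare

Product per acre = 173.9 / 46% = 378.043 lb.
Convert to per hectare: 378.043 × 2.471 = 934.145 lb.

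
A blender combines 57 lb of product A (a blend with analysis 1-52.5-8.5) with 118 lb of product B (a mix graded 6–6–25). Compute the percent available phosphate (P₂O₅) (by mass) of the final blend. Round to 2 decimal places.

Total mass = 57 + 118 = 175 lb.
P₂O₅ mass = 52.5%×57 + 6%×118 = 37.005 lb.
% P₂O₅ = 37.005 / 175 = 21.1457%.

21.15% P₂O₅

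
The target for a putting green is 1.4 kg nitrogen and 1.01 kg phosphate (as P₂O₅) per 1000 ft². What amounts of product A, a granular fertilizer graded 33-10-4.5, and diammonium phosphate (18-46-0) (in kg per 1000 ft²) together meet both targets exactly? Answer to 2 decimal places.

3.45 kg product A, 1.44 kg diammonium phosphate

Per-1000 ft² balance (a = product A, b = diammonium phosphate):
N: 0.33·a + 0.18·b = 1.4
P₂O₅: 0.1·a + 0.46·b = 1.01
Eliminate b: (row1) − 0.18/0.46·(row2) → 0.29087·a = 1.00478, so a = 3.45441.
Then b = (1.01 − 0.1·3.45441) / 0.46 = 1.44469.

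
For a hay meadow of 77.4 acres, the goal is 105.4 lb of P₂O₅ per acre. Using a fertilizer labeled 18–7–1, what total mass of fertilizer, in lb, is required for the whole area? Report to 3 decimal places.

116542.286 lb

Product per acre = 105.4 / 7% = 1505.71 lb.
Total product = 1505.71 × 77.4 = 116542.2857 lb.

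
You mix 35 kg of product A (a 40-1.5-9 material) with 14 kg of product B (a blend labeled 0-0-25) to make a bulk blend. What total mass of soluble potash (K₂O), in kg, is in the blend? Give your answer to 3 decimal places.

6.650 kg K₂O

K₂O mass = 9%×35 + 25%×14 = 6.65 kg.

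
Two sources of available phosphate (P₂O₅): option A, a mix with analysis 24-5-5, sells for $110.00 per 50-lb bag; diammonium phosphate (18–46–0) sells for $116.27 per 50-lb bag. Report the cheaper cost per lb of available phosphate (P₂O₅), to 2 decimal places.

$5.06 per lb P₂O₅ (diammonium phosphate)

option A: P₂O₅ per bag = 50 × 5% = 2.5 lb; cost = 110.00 / 2.5 = $44.0000/lb P₂O₅.
diammonium phosphate: P₂O₅ per bag = 50 × 46% = 23 lb; cost = 116.27 / 23 = $5.0552/lb P₂O₅.
diammonium phosphate is cheaper.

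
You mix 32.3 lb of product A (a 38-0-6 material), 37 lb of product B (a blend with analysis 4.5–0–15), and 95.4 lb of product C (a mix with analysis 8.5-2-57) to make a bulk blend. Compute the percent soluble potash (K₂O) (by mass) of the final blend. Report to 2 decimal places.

37.56% K₂O

Total mass = 32.3 + 37 + 95.4 = 164.7 lb.
K₂O mass = 6%×32.3 + 15%×37 + 57%×95.4 = 61.866 lb.
% K₂O = 61.866 / 164.7 = 37.5628%.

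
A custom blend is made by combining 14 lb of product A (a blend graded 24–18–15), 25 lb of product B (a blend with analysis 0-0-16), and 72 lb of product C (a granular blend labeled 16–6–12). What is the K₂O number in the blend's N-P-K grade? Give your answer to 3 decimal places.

13.279% K₂O

Total mass = 14 + 25 + 72 = 111 lb.
K₂O mass = 15%×14 + 16%×25 + 12%×72 = 14.74 lb.
% K₂O = 14.74 / 111 = 13.2793%.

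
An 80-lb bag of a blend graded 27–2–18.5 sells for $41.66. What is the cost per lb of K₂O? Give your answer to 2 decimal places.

$2.81 per lb K₂O

K₂O in bag = 80 × 18.5% = 14.8 lb.
Cost per lb K₂O = $41.66 / 14.8 = $2.8149.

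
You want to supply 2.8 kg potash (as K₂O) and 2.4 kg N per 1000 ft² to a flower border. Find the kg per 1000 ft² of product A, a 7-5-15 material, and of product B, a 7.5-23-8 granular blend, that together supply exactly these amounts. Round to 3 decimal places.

With a, b = kg per 1000 ft² of product A and product B:
K₂O: 0.15·a + 0.08·b = 2.8
N: 0.07·a + 0.075·b = 2.4
From row1: a = (2.8 − 0.08·b) / 0.15.
Into row2: 0.07·(2.8 − 0.08·b)/0.15 + 0.075·b = 2.4 → b = 29.0265, a = 3.18584.

3.186 kg product A, 29.027 kg product B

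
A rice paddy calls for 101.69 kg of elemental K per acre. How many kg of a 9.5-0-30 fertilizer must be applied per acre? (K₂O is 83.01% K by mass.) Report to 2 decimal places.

As K₂O: 101.69 / 0.8301 = 122.503 kg per acre.
Product per acre = 122.503 / 30% = 408.344 kg.

408.34 kg of product per acre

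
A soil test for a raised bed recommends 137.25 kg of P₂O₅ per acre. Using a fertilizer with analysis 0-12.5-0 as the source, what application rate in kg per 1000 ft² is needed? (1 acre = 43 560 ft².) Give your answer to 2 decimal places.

25.21 kg of product per thousand sq ft

Product per acre = 137.25 / 12.5% = 1098 kg.
Convert to per 1000 ft²: 1098 × 0.0229568 = 25.2066 kg.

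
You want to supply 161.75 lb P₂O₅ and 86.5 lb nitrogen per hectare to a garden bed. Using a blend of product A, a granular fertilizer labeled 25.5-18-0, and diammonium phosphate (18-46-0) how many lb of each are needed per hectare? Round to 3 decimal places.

Let a = lb of product A, b = lb of diammonium phosphate (per hectare).
P₂O₅: 0.18·a + 0.46·b = 161.75
N: 0.255·a + 0.18·b = 86.5
From row1: a = (161.75 − 0.46·b) / 0.18.
Into row2: 0.255·(161.75 − 0.46·b)/0.18 + 0.18·b = 86.5 → b = 302.4293, a = 125.7362.

125.736 lb product A, 302.429 lb diammonium phosphate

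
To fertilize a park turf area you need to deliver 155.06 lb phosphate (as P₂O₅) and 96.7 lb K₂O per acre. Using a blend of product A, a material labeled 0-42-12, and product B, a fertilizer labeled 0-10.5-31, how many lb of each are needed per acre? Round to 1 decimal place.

Let a = lb of product A, b = lb of product B (per acre).
P₂O₅: 0.42·a + 0.105·b = 155.06
K₂O: 0.12·a + 0.31·b = 96.7
From row1: a = (155.06 − 0.105·b) / 0.42.
Into row2: 0.12·(155.06 − 0.105·b)/0.42 + 0.31·b = 96.7 → b = 187.133, a = 322.407.

322.4 lb product A, 187.1 lb product B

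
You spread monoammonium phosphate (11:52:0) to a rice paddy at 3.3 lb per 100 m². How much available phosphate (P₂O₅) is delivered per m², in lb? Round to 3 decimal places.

P₂O₅ per 100 m² = 3.3 × 52% = 1.716 lb.
Convert to per m²: 1.716 × 0.01 = 0.01716 lb.

0.017 lb P₂O₅ per sq m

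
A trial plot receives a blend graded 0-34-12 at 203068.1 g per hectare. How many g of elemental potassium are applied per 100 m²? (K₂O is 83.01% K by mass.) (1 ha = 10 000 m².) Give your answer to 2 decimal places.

K₂O per hectare = 203068.1 × 12% = 24368.2 g.
Elemental K = 24368.2 × 0.8301 = 20228 g per hectare.
Convert to per 100 m²: 20228 × 0.01 = 202.2802 g.

202.28 g K per hundred sq m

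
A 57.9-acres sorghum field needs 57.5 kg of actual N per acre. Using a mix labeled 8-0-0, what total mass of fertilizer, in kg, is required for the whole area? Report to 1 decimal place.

41615.6 kg

Product per acre = 57.5 / 8% = 718.75 kg.
Total product = 718.75 × 57.9 = 41615.62 kg.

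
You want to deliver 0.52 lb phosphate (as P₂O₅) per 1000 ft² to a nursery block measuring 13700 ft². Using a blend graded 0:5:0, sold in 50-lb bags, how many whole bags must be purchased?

Product per 1000 ft² = 0.52 / 5% = 10.4 lb.
Total product = 10.4 × 13700 / 1000 = 142.48 lb.
Bags = ⌈142.48 / 50⌉ = 3.

3 bags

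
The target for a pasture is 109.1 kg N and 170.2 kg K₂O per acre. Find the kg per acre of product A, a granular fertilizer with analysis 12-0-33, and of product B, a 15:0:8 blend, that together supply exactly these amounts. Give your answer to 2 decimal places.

421.10 kg product A, 390.45 kg product B

Let a = kg of product A, b = kg of product B (per acre).
N: 0.12·a + 0.15·b = 109.1
K₂O: 0.33·a + 0.08·b = 170.2
Solving simultaneously: a = 421.103, b = 390.451.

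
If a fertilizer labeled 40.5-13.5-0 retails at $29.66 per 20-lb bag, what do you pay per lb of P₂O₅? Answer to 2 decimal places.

P₂O₅ in bag = 20 × 13.5% = 2.7 lb.
Cost per lb P₂O₅ = $29.66 / 2.7 = $10.9852.

$10.99 per lb P₂O₅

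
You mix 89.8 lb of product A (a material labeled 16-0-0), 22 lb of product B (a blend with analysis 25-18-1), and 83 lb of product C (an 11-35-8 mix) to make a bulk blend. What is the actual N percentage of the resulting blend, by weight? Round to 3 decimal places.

14.886% N

Total mass = 89.8 + 22 + 83 = 194.8 lb.
N mass = 16%×89.8 + 25%×22 + 11%×83 = 28.998 lb.
% N = 28.998 / 194.8 = 14.88604%.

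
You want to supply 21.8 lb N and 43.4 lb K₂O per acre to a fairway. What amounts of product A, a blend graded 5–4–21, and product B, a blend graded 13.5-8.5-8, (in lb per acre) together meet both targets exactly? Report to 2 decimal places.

168.99 lb product A, 98.89 lb product B

Per-acre balance (a = product A, b = product B):
N: 0.05·a + 0.135·b = 21.8
K₂O: 0.21·a + 0.08·b = 43.4
Solving simultaneously: a = 168.994, b = 98.8912.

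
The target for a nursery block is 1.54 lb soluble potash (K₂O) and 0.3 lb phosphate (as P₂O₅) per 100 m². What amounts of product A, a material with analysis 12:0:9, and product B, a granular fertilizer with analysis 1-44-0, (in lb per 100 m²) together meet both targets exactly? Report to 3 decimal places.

17.111 lb product A, 0.682 lb product B

Per-100 m² balance (a = product A, b = product B):
K₂O: 0.09·a + 0·b = 1.54
P₂O₅: 0·a + 0.44·b = 0.3
Solving simultaneously: a = 17.1111, b = 0.681818.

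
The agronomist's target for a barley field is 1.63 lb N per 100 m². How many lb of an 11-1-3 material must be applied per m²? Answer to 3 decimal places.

0.148 lb of product per sq m

Product per 100 m² = 1.63 / 11% = 14.8182 lb.
Convert to per m²: 14.8182 × 0.01 = 0.148182 lb.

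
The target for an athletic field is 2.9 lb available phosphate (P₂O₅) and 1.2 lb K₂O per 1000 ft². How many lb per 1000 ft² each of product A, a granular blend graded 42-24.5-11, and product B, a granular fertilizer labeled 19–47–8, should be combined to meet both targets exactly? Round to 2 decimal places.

With a, b = lb per 1000 ft² of product A and product B:
P₂O₅: 0.245·a + 0.47·b = 2.9
K₂O: 0.11·a + 0.08·b = 1.2
From row1: a = (2.9 − 0.47·b) / 0.245.
Into row2: 0.11·(2.9 − 0.47·b)/0.245 + 0.08·b = 1.2 → b = 0.778816, a = 10.3427.

10.34 lb product A, 0.78 lb product B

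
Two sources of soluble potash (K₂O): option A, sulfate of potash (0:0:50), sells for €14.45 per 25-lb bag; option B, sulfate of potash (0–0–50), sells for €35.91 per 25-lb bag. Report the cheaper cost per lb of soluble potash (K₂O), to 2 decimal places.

€1.16 per lb K₂O (option A)

option A: K₂O per bag = 25 × 50% = 12.5 lb; cost = 14.45 / 12.5 = €1.1560/lb K₂O.
option B: K₂O per bag = 25 × 50% = 12.5 lb; cost = 35.91 / 12.5 = €2.8728/lb K₂O.
option A is cheaper.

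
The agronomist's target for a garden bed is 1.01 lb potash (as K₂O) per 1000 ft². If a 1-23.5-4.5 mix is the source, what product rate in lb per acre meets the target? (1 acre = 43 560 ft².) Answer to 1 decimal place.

977.7 lb of product per acre

Product per 1000 ft² = 1.01 / 4.5% = 22.4444 lb.
Convert to per acre: 22.4444 × 43.56 = 977.68 lb.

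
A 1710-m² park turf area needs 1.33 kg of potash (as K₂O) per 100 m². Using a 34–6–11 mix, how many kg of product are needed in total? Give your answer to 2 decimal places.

Product per 100 m² = 1.33 / 11% = 12.0909 kg.
Total product = 12.0909 × 1710 / 100 = 206.7545 kg.

206.75 kg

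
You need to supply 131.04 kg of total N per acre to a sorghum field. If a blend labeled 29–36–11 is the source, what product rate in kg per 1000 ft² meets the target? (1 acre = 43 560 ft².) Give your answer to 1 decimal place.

10.4 kg of product per thousand sq ft

Product per acre = 131.04 / 29% = 451.862 kg.
Convert to per 1000 ft²: 451.862 × 0.0229568 = 10.3733 kg.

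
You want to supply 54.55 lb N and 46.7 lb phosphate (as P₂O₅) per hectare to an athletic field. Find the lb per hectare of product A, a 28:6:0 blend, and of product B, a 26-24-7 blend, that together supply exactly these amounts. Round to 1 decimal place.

With a, b = lb per hectare of product A and product B:
N: 0.28·a + 0.26·b = 54.55
P₂O₅: 0.06·a + 0.24·b = 46.7
From row1: a = (54.55 − 0.26·b) / 0.28.
Into row2: 0.06·(54.55 − 0.26·b)/0.28 + 0.24·b = 46.7 → b = 189.981, a = 18.4109.

18.4 lb product A, 190.0 lb product B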